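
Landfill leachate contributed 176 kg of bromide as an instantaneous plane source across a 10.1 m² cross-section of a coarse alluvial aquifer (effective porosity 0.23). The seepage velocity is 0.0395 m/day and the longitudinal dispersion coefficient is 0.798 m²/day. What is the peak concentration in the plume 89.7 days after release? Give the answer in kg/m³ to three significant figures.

2.53 kg/m³

The peak of an instantaneous 1D plume sits at x = vt; there the Gaussian factor is 1 and C_max = M/(n_e·A·√(4πDt)), where n_e·A is the pore area the mass is dissolved in.
√(4πDt) = √(4π × 0.798 × 89.7) = 29.99 m, so C_max = 176/(0.23 × 10.1 × 29.99) = 2.53 kg/m³.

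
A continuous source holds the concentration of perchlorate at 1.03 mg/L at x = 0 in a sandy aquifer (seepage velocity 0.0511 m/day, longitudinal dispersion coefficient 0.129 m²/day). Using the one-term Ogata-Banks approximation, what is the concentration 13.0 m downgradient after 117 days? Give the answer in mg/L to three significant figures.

0.104 mg/L

For a continuous step input, C/C₀ ≈ ½·erfc((x−vt)/(2√(Dt))).
vt = 0.0511 × 117 = 5.9787 m and 2√(Dt) = 2√(0.129 × 117) = 7.770 m.
Argument (x−vt)/(2√(Dt)) = (13.0 − 5.9787)/7.770 = 0.9036; ½·erfc(0.9036) = 0.1006.
C = 1.03 × 0.1006 = 0.104 mg/L.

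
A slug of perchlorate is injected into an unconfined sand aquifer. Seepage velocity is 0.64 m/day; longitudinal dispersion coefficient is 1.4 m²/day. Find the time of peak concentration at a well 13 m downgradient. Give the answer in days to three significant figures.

17.2 days

For the 1D instantaneous-source solution, setting ∂C/∂t = 0 at fixed x gives v²t² + 2Dt − x² = 0, so t = (√(D² + v²x²) − D)/v².
√(D² + v²x²) = √(1.4² + 0.64² × 13²) = 8.437; v² = 0.4096.
t = (8.437 − 1.4)/0.4096 = 17.2 days (vs. the pure-advection estimate x/v = 20.3 d).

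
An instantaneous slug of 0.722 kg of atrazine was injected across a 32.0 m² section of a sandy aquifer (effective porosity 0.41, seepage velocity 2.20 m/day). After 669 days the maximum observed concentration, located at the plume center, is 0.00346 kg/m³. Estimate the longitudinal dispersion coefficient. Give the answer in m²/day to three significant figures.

0.0301 m²/day

At the plume center C_max = M/(n_e·A·√(4πDt)), so D = M²/(4πt·(n_e·A·C_max)²).
n_e·A·C_max = 0.41 × 32.0 × 0.00346 = 0.04540 kg/m.
D = 0.722²/(4π × 669 × 0.04540²) = 0.0301 m²/day.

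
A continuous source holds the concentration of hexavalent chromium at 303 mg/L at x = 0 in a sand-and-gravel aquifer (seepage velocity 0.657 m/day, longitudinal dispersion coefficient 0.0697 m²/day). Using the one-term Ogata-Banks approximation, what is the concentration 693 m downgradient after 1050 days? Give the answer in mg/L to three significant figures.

120 mg/L

For a continuous step input, C/C₀ ≈ ½·erfc((x−vt)/(2√(Dt))).
vt = 0.657 × 1050 = 689.85 m and 2√(Dt) = 2√(0.0697 × 1050) = 17.11 m.
Argument (x−vt)/(2√(Dt)) = (693 − 689.85)/17.11 = 0.1841; ½·erfc(0.1841) = 0.3973.
C = 303 × 0.3973 = 120 mg/L.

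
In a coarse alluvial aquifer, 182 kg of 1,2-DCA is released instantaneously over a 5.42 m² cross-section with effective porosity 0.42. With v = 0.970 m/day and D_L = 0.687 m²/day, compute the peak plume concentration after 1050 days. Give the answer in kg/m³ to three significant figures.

The peak of an instantaneous 1D plume sits at x = vt; there the Gaussian factor is 1 and C_max = M/(n_e·A·√(4πDt)), where n_e·A is the pore area the mass is dissolved in.
√(4πDt) = √(4π × 0.687 × 1050) = 95.21 m, so C_max = 182/(0.42 × 5.42 × 95.21) = 0.840 kg/m³.

0.840 kg/m³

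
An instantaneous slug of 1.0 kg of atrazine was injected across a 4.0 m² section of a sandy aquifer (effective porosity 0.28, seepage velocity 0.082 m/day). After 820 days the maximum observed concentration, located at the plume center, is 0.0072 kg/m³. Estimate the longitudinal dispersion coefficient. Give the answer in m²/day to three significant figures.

At the plume center C_max = M/(n_e·A·√(4πDt)), so D = M²/(4πt·(n_e·A·C_max)²).
n_e·A·C_max = 0.28 × 4.0 × 0.0072 = 0.008064 kg/m.
D = 1.0²/(4π × 820 × 0.008064²) = 1.49 m²/day.

1.49 m²/day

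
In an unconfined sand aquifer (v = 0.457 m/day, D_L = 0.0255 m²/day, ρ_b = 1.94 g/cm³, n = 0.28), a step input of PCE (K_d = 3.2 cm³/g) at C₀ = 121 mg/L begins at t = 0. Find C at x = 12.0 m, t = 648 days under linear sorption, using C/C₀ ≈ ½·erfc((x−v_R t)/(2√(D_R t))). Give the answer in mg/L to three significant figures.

89.9 mg/L

Retardation factor R = 1 + ρ_b·K_d/n = 1 + 1.94 × 3.2/0.28 = 23.17.
Sorption retards both mechanisms: v_R = v/R = 0.01972 m/day, D_R = D/R = 0.001101 m²/day.
v_R·t = 0.01972 × 648 = 12.77856 m; 2√(D_R t) = 1.689 m; argument = (12.0 − 12.77856)/1.689 = -0.4610.
C = C₀ × ½·erfc(-0.4610) = 121 × 0.7428 = 89.9 mg/L.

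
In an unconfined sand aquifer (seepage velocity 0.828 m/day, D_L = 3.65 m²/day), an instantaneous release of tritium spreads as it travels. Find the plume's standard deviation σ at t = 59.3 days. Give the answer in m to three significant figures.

20.8 m

Dispersive spreading gives a Gaussian with σ² = 2Dt; advection only shifts the center.
σ = √(2 × 3.65 × 59.3) = 20.8 m.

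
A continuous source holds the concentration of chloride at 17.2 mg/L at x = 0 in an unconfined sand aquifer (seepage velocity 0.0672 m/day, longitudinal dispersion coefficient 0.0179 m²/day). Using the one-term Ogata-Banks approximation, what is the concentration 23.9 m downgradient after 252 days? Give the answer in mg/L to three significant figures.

0.175 mg/L

For a continuous step input, C/C₀ ≈ ½·erfc((x−vt)/(2√(Dt))).
vt = 0.0672 × 252 = 16.9344 m and 2√(Dt) = 2√(0.0179 × 252) = 4.248 m.
Argument (x−vt)/(2√(Dt)) = (23.9 − 16.9344)/4.248 = 1.640; ½·erfc(1.640) = 0.01019.
C = 17.2 × 0.01019 = 0.175 mg/L.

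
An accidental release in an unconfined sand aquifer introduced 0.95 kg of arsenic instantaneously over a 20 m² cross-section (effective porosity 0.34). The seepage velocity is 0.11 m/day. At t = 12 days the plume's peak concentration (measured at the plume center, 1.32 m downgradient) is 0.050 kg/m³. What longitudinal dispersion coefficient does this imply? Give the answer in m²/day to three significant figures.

0.0518 m²/day

At the plume center C_max = M/(n_e·A·√(4πDt)), so D = M²/(4πt·(n_e·A·C_max)²).
n_e·A·C_max = 0.34 × 20 × 0.050 = 0.3400 kg/m.
D = 0.95²/(4π × 12 × 0.3400²) = 0.0518 m²/day.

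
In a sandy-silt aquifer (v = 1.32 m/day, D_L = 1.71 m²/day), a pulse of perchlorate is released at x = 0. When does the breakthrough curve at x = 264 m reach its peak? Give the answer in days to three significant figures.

199 days

For the 1D instantaneous-source solution, setting ∂C/∂t = 0 at fixed x gives v²t² + 2Dt − x² = 0, so t = (√(D² + v²x²) − D)/v².
√(D² + v²x²) = √(1.71² + 1.32² × 264²) = 348.5; v² = 1.7424.
t = (348.5 − 1.71)/1.7424 = 199 days (vs. the pure-advection estimate x/v = 200 d).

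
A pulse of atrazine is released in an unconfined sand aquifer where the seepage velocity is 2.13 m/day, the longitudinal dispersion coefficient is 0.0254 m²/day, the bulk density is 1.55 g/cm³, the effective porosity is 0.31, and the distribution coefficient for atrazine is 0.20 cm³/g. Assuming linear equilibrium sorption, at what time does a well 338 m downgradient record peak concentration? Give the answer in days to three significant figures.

317 days

Retardation factor R = 1 + ρ_b·K_d/n = 1 + 1.55 × 0.20/0.31 = 2.000.
Sorption retards both mechanisms: v_R = v/R = 1.065 m/day, D_R = D/R = 0.01270 m²/day.
Peak time from v_R²t² + 2D_R t − x² = 0: t = (√(D_R² + v_R²x²) − D_R)/v_R².
√(D_R² + v_R²x²) = √(0.01270² + 1.065² × 338²) = 360.0; v_R² = 1.134.
t = (360.0 − 0.01270)/1.134 = 317 days.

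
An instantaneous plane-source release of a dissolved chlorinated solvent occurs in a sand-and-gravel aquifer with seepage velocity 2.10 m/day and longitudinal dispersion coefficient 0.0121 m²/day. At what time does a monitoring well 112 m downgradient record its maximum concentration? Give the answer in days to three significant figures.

For the 1D instantaneous-source solution, setting ∂C/∂t = 0 at fixed x gives v²t² + 2Dt − x² = 0, so t = (√(D² + v²x²) − D)/v².
√(D² + v²x²) = √(0.0121² + 2.10² × 112²) = 235.2; v² = 4.41.
t = (235.2 − 0.0121)/4.41 = 53.3 days (vs. the pure-advection estimate x/v = 53.3 d).

53.3 days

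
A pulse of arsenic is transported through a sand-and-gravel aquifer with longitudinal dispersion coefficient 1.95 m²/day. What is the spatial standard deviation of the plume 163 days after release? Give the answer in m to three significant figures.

25.2 m

Dispersive spreading gives a Gaussian with σ² = 2Dt; advection only shifts the center.
σ = √(2 × 1.95 × 163) = 25.2 m.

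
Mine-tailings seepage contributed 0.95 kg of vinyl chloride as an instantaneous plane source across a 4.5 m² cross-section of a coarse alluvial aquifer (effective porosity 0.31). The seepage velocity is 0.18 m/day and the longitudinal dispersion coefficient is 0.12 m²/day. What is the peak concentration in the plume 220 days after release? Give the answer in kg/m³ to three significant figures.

0.0374 kg/m³

The peak of an instantaneous 1D plume sits at x = vt; there the Gaussian factor is 1 and C_max = M/(n_e·A·√(4πDt)), where n_e·A is the pore area the mass is dissolved in.
√(4πDt) = √(4π × 0.12 × 220) = 18.21 m, so C_max = 0.95/(0.31 × 4.5 × 18.21) = 0.0374 kg/m³.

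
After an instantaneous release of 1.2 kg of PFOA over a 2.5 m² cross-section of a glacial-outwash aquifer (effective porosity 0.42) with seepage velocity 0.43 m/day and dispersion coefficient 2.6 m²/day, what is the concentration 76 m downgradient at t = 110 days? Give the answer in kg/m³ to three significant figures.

For an instantaneous plane source, C(x,t) = M/(n_e·A·√(4πDt)) · exp(−(x−vt)²/(4Dt)), with n_e·A the pore (flow) area.
Plume center vt = 0.43 × 110 = 47.3 m, so the well at 76 m is 28.7 m downgradient of the peak.
√(4πDt) = 59.95 m, giving peak height M/(n_e·A·√(4πDt)) = 1.2/(0.42 × 2.5 × 59.95) = 0.01906 kg/m³.
(x−vt)²/(4Dt) = (28.7)²/(4 × 2.6 × 110) = 0.7200; exp(−0.7200) = 0.4868.
C = 0.01906 × 0.4868 = 0.00928 kg/m³.

0.00928 kg/m³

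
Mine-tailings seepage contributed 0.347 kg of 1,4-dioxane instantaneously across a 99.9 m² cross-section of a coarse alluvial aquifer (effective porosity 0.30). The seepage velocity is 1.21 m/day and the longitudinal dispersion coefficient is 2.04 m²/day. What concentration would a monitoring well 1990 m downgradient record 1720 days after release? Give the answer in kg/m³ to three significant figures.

For an instantaneous plane source, C(x,t) = M/(n_e·A·√(4πDt)) · exp(−(x−vt)²/(4Dt)), with n_e·A the pore (flow) area.
Plume center vt = 1.21 × 1720 = 2081.2 m, so the well at 1990 m is 91.2 m upgradient of the peak.
√(4πDt) = 210.0 m, giving peak height M/(n_e·A·√(4πDt)) = 0.347/(0.30 × 99.9 × 210.0) = 5.513e-05 kg/m³.
(x−vt)²/(4Dt) = (-91.2)²/(4 × 2.04 × 1720) = 0.5926; exp(−0.5926) = 0.5529.
C = 5.513e-05 × 0.5529 = 3.05e-05 kg/m³.

3.05e-05 kg/m³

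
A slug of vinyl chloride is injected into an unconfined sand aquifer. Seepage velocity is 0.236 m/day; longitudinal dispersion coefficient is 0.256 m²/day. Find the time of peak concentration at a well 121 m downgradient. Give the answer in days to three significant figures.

For the 1D instantaneous-source solution, setting ∂C/∂t = 0 at fixed x gives v²t² + 2Dt − x² = 0, so t = (√(D² + v²x²) − D)/v².
√(D² + v²x²) = √(0.256² + 0.236² × 121²) = 28.56; v² = 0.055696.
t = (28.56 − 0.256)/0.055696 = 508 days (vs. the pure-advection estimate x/v = 513 d).

508 days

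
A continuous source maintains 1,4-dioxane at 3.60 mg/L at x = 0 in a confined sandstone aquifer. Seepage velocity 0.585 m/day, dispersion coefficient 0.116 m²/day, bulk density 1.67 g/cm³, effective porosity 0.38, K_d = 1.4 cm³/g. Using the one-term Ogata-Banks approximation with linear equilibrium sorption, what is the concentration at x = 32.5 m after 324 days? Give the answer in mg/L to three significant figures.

0.115 mg/L

Retardation factor R = 1 + ρ_b·K_d/n = 1 + 1.67 × 1.4/0.38 = 7.153.
Sorption retards both mechanisms: v_R = v/R = 0.08178 m/day, D_R = D/R = 0.01622 m²/day.
v_R·t = 0.08178 × 324 = 26.49672 m; 2√(D_R t) = 4.585 m; argument = (32.5 − 26.49672)/4.585 = 1.309.
C = C₀ × ½·erfc(1.309) = 3.60 × 0.03207 = 0.115 mg/L.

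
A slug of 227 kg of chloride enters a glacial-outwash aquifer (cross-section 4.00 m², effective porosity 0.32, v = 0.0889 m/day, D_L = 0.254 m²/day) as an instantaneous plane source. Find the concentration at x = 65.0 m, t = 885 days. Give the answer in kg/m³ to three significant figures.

For an instantaneous plane source, C(x,t) = M/(n_e·A·√(4πDt)) · exp(−(x−vt)²/(4Dt)), with n_e·A the pore (flow) area.
Plume center vt = 0.0889 × 885 = 78.6765 m, so the well at 65.0 m is 13.6765 m upgradient of the peak.
√(4πDt) = 53.15 m, giving peak height M/(n_e·A·√(4πDt)) = 227/(0.32 × 4.00 × 53.15) = 3.337 kg/m³.
(x−vt)²/(4Dt) = (-13.6765)²/(4 × 0.254 × 885) = 0.2080; exp(−0.2080) = 0.8122.
C = 3.337 × 0.8122 = 2.71 kg/m³.

2.71 kg/m³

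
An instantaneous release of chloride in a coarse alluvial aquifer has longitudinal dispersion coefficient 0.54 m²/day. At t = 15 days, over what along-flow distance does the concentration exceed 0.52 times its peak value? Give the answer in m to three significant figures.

The plume is Gaussian with σ = √(2Dt) = √(2 × 0.54 × 15) = 4.025 m.
C/C_peak = exp(−Δx²/(2σ²)) = 0.52 ⇒ Δx = σ·√(−2 ln 0.52) = 4.025 × 1.144 = 4.605 m.
Width = 2Δx = 9.21 m.

9.21 m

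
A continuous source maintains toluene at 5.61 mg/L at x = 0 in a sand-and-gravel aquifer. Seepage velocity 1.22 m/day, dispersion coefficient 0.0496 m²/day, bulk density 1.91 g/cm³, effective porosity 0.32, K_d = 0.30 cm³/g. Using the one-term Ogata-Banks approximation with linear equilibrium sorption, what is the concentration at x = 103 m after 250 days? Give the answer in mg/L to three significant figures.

Retardation factor R = 1 + ρ_b·K_d/n = 1 + 1.91 × 0.30/0.32 = 2.791.
Sorption retards both mechanisms: v_R = v/R = 0.4371 m/day, D_R = D/R = 0.01777 m²/day.
v_R·t = 0.4371 × 250 = 109.275 m; 2√(D_R t) = 4.215 m; argument = (103 − 109.275)/4.215 = -1.489.
C = C₀ × ½·erfc(-1.489) = 5.61 × 0.9824 = 5.51 mg/L.

5.51 mg/L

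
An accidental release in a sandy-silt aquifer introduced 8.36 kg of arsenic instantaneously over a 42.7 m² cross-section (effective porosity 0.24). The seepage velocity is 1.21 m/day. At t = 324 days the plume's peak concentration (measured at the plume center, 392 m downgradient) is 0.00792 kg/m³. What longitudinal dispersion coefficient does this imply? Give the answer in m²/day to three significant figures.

At the plume center C_max = M/(n_e·A·√(4πDt)), so D = M²/(4πt·(n_e·A·C_max)²).
n_e·A·C_max = 0.24 × 42.7 × 0.00792 = 0.08116 kg/m.
D = 8.36²/(4π × 324 × 0.08116²) = 2.61 m²/day.

2.61 m²/day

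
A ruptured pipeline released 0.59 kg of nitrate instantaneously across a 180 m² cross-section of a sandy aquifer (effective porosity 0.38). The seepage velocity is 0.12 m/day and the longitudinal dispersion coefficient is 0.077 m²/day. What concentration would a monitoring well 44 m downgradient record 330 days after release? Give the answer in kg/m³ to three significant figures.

0.000399 kg/m³

For an instantaneous plane source, C(x,t) = M/(n_e·A·√(4πDt)) · exp(−(x−vt)²/(4Dt)), with n_e·A the pore (flow) area.
Plume center vt = 0.12 × 330 = 39.6 m, so the well at 44 m is 4.4 m downgradient of the peak.
√(4πDt) = 17.87 m, giving peak height M/(n_e·A·√(4πDt)) = 0.59/(0.38 × 180 × 17.87) = 0.0004827 kg/m³.
(x−vt)²/(4Dt) = (4.4)²/(4 × 0.077 × 330) = 0.1905; exp(−0.1905) = 0.8265.
C = 0.0004827 × 0.8265 = 0.000399 kg/m³.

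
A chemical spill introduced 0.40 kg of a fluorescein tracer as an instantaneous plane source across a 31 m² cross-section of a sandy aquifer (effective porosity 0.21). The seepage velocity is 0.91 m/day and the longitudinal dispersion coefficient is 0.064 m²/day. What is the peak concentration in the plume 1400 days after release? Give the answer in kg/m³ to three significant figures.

0.00183 kg/m³

The peak of an instantaneous 1D plume sits at x = vt; there the Gaussian factor is 1 and C_max = M/(n_e·A·√(4πDt)), where n_e·A is the pore area the mass is dissolved in.
√(4πDt) = √(4π × 0.064 × 1400) = 33.56 m, so C_max = 0.40/(0.21 × 31 × 33.56) = 0.00183 kg/m³.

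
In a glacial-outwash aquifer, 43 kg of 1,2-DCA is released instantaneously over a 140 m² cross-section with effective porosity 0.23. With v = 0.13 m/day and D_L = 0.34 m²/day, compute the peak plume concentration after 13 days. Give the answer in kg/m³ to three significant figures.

0.179 kg/m³

The peak of an instantaneous 1D plume sits at x = vt; there the Gaussian factor is 1 and C_max = M/(n_e·A·√(4πDt)), where n_e·A is the pore area the mass is dissolved in.
√(4πDt) = √(4π × 0.34 × 13) = 7.453 m, so C_max = 43/(0.23 × 140 × 7.453) = 0.179 kg/m³.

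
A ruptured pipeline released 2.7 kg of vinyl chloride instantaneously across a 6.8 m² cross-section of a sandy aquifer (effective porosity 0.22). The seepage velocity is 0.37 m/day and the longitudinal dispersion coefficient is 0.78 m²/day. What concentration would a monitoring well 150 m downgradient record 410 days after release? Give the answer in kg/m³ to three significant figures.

0.0284 kg/m³

For an instantaneous plane source, C(x,t) = M/(n_e·A·√(4πDt)) · exp(−(x−vt)²/(4Dt)), with n_e·A the pore (flow) area.
Plume center vt = 0.37 × 410 = 151.7 m, so the well at 150 m is 1.7 m upgradient of the peak.
√(4πDt) = 63.39 m, giving peak height M/(n_e·A·√(4πDt)) = 2.7/(0.22 × 6.8 × 63.39) = 0.02847 kg/m³.
(x−vt)²/(4Dt) = (-1.7)²/(4 × 0.78 × 410) = 0.002259; exp(−0.002259) = 0.9977.
C = 0.02847 × 0.9977 = 0.0284 kg/m³.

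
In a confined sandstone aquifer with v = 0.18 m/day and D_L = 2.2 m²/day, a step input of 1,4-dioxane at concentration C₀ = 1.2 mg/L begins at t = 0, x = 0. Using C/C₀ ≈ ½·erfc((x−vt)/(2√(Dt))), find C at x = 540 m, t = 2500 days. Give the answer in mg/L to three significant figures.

0.234 mg/L

For a continuous step input, C/C₀ ≈ ½·erfc((x−vt)/(2√(Dt))).
vt = 0.18 × 2500 = 450 m and 2√(Dt) = 2√(2.2 × 2500) = 148.3 m.
Argument (x−vt)/(2√(Dt)) = (540 − 450)/148.3 = 0.6069; ½·erfc(0.6069) = 0.1954.
C = 1.2 × 0.1954 = 0.234 mg/L.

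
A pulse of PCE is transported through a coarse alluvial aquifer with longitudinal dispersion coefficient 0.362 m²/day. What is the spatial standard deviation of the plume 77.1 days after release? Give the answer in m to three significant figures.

Dispersive spreading gives a Gaussian with σ² = 2Dt; advection only shifts the center.
σ = √(2 × 0.362 × 77.1) = 7.47 m.

7.47 m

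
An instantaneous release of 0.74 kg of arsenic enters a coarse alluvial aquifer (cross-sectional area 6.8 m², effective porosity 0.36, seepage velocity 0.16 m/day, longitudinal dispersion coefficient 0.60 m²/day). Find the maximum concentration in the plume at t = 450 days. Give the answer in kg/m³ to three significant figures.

0.00519 kg/m³

The peak of an instantaneous 1D plume sits at x = vt; there the Gaussian factor is 1 and C_max = M/(n_e·A·√(4πDt)), where n_e·A is the pore area the mass is dissolved in.
√(4πDt) = √(4π × 0.60 × 450) = 58.25 m, so C_max = 0.74/(0.36 × 6.8 × 58.25) = 0.00519 kg/m³.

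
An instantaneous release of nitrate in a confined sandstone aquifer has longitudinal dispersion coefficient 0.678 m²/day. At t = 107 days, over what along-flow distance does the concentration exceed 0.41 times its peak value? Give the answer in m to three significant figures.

32.2 m

The plume is Gaussian with σ = √(2Dt) = √(2 × 0.678 × 107) = 12.05 m.
C/C_peak = exp(−Δx²/(2σ²)) = 0.41 ⇒ Δx = σ·√(−2 ln 0.41) = 12.05 × 1.335 = 16.09 m.
Width = 2Δx = 32.2 m.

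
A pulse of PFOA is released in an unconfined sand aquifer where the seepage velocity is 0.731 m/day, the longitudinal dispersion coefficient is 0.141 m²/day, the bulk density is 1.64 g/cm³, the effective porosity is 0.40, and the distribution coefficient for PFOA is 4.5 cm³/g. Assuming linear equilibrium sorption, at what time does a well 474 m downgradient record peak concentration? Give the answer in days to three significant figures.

12600 days

Retardation factor R = 1 + ρ_b·K_d/n = 1 + 1.64 × 4.5/0.40 = 19.45.
Sorption retards both mechanisms: v_R = v/R = 0.03758 m/day, D_R = D/R = 0.007249 m²/day.
Peak time from v_R²t² + 2D_R t − x² = 0: t = (√(D_R² + v_R²x²) − D_R)/v_R².
√(D_R² + v_R²x²) = √(0.007249² + 0.03758² × 474²) = 17.81; v_R² = 0.001412.
t = (17.81 − 0.007249)/0.001412 = 12600 days.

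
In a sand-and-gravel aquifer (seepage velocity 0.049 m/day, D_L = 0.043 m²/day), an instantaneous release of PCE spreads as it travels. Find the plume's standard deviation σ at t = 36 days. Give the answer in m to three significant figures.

Dispersive spreading gives a Gaussian with σ² = 2Dt; advection only shifts the center.
σ = √(2 × 0.043 × 36) = 1.76 m.

1.76 m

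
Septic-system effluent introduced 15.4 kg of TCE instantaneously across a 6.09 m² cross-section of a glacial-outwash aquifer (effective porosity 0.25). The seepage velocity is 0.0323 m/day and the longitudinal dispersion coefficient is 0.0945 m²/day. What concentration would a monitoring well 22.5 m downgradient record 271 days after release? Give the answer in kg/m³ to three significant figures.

0.0891 kg/m³

For an instantaneous plane source, C(x,t) = M/(n_e·A·√(4πDt)) · exp(−(x−vt)²/(4Dt)), with n_e·A the pore (flow) area.
Plume center vt = 0.0323 × 271 = 8.7533 m, so the well at 22.5 m is 13.7467 m downgradient of the peak.
√(4πDt) = 17.94 m, giving peak height M/(n_e·A·√(4πDt)) = 15.4/(0.25 × 6.09 × 17.94) = 0.5638 kg/m³.
(x−vt)²/(4Dt) = (13.7467)²/(4 × 0.0945 × 271) = 1.845; exp(−1.845) = 0.1580.
C = 0.5638 × 0.1580 = 0.0891 kg/m³.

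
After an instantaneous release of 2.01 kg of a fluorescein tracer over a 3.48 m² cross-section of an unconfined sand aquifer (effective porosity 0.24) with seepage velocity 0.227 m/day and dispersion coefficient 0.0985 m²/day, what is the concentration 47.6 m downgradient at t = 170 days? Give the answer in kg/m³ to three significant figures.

For an instantaneous plane source, C(x,t) = M/(n_e·A·√(4πDt)) · exp(−(x−vt)²/(4Dt)), with n_e·A the pore (flow) area.
Plume center vt = 0.227 × 170 = 38.59 m, so the well at 47.6 m is 9.01 m downgradient of the peak.
√(4πDt) = 14.51 m, giving peak height M/(n_e·A·√(4πDt)) = 2.01/(0.24 × 3.48 × 14.51) = 0.1659 kg/m³.
(x−vt)²/(4Dt) = (9.01)²/(4 × 0.0985 × 170) = 1.212; exp(−1.212) = 0.2976.
C = 0.1659 × 0.2976 = 0.0494 kg/m³.

0.0494 kg/m³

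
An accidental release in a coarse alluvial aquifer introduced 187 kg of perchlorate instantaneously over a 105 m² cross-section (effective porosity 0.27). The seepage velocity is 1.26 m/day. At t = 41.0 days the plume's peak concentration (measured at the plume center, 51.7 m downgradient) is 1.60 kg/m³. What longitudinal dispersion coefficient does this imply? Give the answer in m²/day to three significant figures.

At the plume center C_max = M/(n_e·A·√(4πDt)), so D = M²/(4πt·(n_e·A·C_max)²).
n_e·A·C_max = 0.27 × 105 × 1.60 = 45.36 kg/m.
D = 187²/(4π × 41.0 × 45.36²) = 0.0330 m²/day.

0.0330 m²/day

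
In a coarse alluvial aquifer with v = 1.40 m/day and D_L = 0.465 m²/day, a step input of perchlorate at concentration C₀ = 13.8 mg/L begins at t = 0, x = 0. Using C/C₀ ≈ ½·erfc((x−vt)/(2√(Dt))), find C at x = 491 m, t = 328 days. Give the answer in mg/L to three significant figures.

0.474 mg/L

For a continuous step input, C/C₀ ≈ ½·erfc((x−vt)/(2√(Dt))).
vt = 1.40 × 328 = 459.2 m and 2√(Dt) = 2√(0.465 × 328) = 24.70 m.
Argument (x−vt)/(2√(Dt)) = (491 − 459.2)/24.70 = 1.287; ½·erfc(1.287) = 0.03437.
C = 13.8 × 0.03437 = 0.474 mg/L.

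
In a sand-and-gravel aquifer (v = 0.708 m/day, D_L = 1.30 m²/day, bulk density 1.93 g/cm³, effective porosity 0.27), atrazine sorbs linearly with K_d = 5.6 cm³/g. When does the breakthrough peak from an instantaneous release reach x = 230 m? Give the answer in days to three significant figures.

Retardation factor R = 1 + ρ_b·K_d/n = 1 + 1.93 × 5.6/0.27 = 41.03.
Sorption retards both mechanisms: v_R = v/R = 0.01726 m/day, D_R = D/R = 0.03168 m²/day.
Peak time from v_R²t² + 2D_R t − x² = 0: t = (√(D_R² + v_R²x²) − D_R)/v_R².
√(D_R² + v_R²x²) = √(0.03168² + 0.01726² × 230²) = 3.970; v_R² = 0.0002979.
t = (3.970 − 0.03168)/0.0002979 = 13200 days.

13200 days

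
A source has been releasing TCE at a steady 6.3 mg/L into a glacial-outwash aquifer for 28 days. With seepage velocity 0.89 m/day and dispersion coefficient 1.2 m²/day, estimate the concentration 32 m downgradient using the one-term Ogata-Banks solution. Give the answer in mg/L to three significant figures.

1.22 mg/L

For a continuous step input, C/C₀ ≈ ½·erfc((x−vt)/(2√(Dt))).
vt = 0.89 × 28 = 24.92 m and 2√(Dt) = 2√(1.2 × 28) = 11.59 m.
Argument (x−vt)/(2√(Dt)) = (32 − 24.92)/11.59 = 0.6109; ½·erfc(0.6109) = 0.1938.
C = 6.3 × 0.1938 = 1.22 mg/L.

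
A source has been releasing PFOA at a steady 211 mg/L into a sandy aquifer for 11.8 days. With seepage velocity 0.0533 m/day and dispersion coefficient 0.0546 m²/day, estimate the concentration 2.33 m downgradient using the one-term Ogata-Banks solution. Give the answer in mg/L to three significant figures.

14.1 mg/L

For a continuous step input, C/C₀ ≈ ½·erfc((x−vt)/(2√(Dt))).
vt = 0.0533 × 11.8 = 0.62894 m and 2√(Dt) = 2√(0.0546 × 11.8) = 1.605 m.
Argument (x−vt)/(2√(Dt)) = (2.33 − 0.62894)/1.605 = 1.060; ½·erfc(1.060) = 0.06693.
C = 211 × 0.06693 = 14.1 mg/L.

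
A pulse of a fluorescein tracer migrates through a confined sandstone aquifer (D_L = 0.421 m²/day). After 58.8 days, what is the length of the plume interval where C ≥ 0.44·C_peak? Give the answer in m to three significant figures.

18.0 m

The plume is Gaussian with σ = √(2Dt) = √(2 × 0.421 × 58.8) = 7.036 m.
C/C_peak = exp(−Δx²/(2σ²)) = 0.44 ⇒ Δx = σ·√(−2 ln 0.44) = 7.036 × 1.281 = 9.013 m.
Width = 2Δx = 18.0 m.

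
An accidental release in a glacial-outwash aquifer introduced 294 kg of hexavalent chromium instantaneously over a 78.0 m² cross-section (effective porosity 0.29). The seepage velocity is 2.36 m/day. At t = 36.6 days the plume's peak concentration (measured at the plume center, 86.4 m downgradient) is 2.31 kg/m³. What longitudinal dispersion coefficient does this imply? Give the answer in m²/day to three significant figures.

0.0688 m²/day

At the plume center C_max = M/(n_e·A·√(4πDt)), so D = M²/(4πt·(n_e·A·C_max)²).
n_e·A·C_max = 0.29 × 78.0 × 2.31 = 52.25 kg/m.
D = 294²/(4π × 36.6 × 52.25²) = 0.0688 m²/day.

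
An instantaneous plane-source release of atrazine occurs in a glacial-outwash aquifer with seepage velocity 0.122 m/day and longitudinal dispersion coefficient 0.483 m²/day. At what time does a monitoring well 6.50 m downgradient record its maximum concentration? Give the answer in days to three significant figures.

For the 1D instantaneous-source solution, setting ∂C/∂t = 0 at fixed x gives v²t² + 2Dt − x² = 0, so t = (√(D² + v²x²) − D)/v².
√(D² + v²x²) = √(0.483² + 0.122² × 6.50²) = 0.9285; v² = 0.014884.
t = (0.9285 − 0.483)/0.014884 = 29.9 days (vs. the pure-advection estimate x/v = 53.3 d).

29.9 days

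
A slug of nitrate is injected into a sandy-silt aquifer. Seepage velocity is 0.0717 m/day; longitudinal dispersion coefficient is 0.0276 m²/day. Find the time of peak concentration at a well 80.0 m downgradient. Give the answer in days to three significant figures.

For the 1D instantaneous-source solution, setting ∂C/∂t = 0 at fixed x gives v²t² + 2Dt − x² = 0, so t = (√(D² + v²x²) − D)/v².
√(D² + v²x²) = √(0.0276² + 0.0717² × 80.0²) = 5.736; v² = 0.00514089.
t = (5.736 − 0.0276)/0.00514089 = 1110 days (vs. the pure-advection estimate x/v = 1120 d).

1110 days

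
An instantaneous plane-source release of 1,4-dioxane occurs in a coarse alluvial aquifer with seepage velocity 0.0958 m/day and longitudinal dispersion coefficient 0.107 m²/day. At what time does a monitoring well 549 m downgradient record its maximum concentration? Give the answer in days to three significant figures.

For the 1D instantaneous-source solution, setting ∂C/∂t = 0 at fixed x gives v²t² + 2Dt − x² = 0, so t = (√(D² + v²x²) − D)/v².
√(D² + v²x²) = √(0.107² + 0.0958² × 549²) = 52.59; v² = 0.00917764.
t = (52.59 − 0.107)/0.00917764 = 5720 days (vs. the pure-advection estimate x/v = 5730 d).

5720 days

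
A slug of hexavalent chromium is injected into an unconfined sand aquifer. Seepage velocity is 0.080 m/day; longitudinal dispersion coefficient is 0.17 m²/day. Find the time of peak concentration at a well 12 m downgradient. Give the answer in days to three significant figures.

126 days

For the 1D instantaneous-source solution, setting ∂C/∂t = 0 at fixed x gives v²t² + 2Dt − x² = 0, so t = (√(D² + v²x²) − D)/v².
√(D² + v²x²) = √(0.17² + 0.080² × 12²) = 0.9749; v² = 0.0064.
t = (0.9749 − 0.17)/0.0064 = 126 days (vs. the pure-advection estimate x/v = 150 d).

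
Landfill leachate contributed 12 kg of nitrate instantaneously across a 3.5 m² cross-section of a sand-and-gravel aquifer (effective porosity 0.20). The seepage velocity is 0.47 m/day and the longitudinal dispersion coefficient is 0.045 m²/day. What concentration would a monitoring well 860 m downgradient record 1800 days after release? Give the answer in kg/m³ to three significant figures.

For an instantaneous plane source, C(x,t) = M/(n_e·A·√(4πDt)) · exp(−(x−vt)²/(4Dt)), with n_e·A the pore (flow) area.
Plume center vt = 0.47 × 1800 = 846 m, so the well at 860 m is 14 m downgradient of the peak.
√(4πDt) = 31.90 m, giving peak height M/(n_e·A·√(4πDt)) = 12/(0.20 × 3.5 × 31.90) = 0.5374 kg/m³.
(x−vt)²/(4Dt) = (14)²/(4 × 0.045 × 1800) = 0.6049; exp(−0.6049) = 0.5461.
C = 0.5374 × 0.5461 = 0.293 kg/m³.

0.293 kg/m³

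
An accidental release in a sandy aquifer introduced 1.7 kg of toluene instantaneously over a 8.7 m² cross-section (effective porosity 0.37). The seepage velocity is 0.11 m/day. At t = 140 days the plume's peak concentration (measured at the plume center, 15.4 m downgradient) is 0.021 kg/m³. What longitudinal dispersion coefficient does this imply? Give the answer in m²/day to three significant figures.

0.359 m²/day

At the plume center C_max = M/(n_e·A·√(4πDt)), so D = M²/(4πt·(n_e·A·C_max)²).
n_e·A·C_max = 0.37 × 8.7 × 0.021 = 0.06760 kg/m.
D = 1.7²/(4π × 140 × 0.06760²) = 0.359 m²/day.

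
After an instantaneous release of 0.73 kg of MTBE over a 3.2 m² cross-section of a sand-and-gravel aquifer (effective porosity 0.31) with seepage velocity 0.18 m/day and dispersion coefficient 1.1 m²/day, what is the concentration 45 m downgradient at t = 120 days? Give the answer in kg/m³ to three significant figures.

0.00641 kg/m³

For an instantaneous plane source, C(x,t) = M/(n_e·A·√(4πDt)) · exp(−(x−vt)²/(4Dt)), with n_e·A the pore (flow) area.
Plume center vt = 0.18 × 120 = 21.6 m, so the well at 45 m is 23.4 m downgradient of the peak.
√(4πDt) = 40.73 m, giving peak height M/(n_e·A·√(4πDt)) = 0.73/(0.31 × 3.2 × 40.73) = 0.01807 kg/m³.
(x−vt)²/(4Dt) = (23.4)²/(4 × 1.1 × 120) = 1.037; exp(−1.037) = 0.3545.
C = 0.01807 × 0.3545 = 0.00641 kg/m³.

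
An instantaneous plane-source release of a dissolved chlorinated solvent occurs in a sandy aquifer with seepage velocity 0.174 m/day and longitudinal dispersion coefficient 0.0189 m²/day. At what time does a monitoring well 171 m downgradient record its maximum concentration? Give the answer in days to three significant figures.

For the 1D instantaneous-source solution, setting ∂C/∂t = 0 at fixed x gives v²t² + 2Dt − x² = 0, so t = (√(D² + v²x²) − D)/v².
√(D² + v²x²) = √(0.0189² + 0.174² × 171²) = 29.75; v² = 0.030276.
t = (29.75 − 0.0189)/0.030276 = 982 days (vs. the pure-advection estimate x/v = 983 d).

982 days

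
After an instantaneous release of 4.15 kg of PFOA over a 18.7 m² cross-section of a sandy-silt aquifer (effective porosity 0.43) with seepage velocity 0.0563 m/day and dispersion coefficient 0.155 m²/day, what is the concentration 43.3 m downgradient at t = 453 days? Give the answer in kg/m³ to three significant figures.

0.00563 kg/m³

For an instantaneous plane source, C(x,t) = M/(n_e·A·√(4πDt)) · exp(−(x−vt)²/(4Dt)), with n_e·A the pore (flow) area.
Plume center vt = 0.0563 × 453 = 25.5039 m, so the well at 43.3 m is 17.7961 m downgradient of the peak.
√(4πDt) = 29.70 m, giving peak height M/(n_e·A·√(4πDt)) = 4.15/(0.43 × 18.7 × 29.70) = 0.01738 kg/m³.
(x−vt)²/(4Dt) = (17.7961)²/(4 × 0.155 × 453) = 1.128; exp(−1.128) = 0.3237.
C = 0.01738 × 0.3237 = 0.00563 kg/m³.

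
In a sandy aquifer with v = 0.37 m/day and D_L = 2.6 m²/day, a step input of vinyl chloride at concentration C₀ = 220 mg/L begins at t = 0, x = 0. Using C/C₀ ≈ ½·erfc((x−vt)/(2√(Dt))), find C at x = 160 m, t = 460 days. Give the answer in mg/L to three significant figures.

For a continuous step input, C/C₀ ≈ ½·erfc((x−vt)/(2√(Dt))).
vt = 0.37 × 460 = 170.2 m and 2√(Dt) = 2√(2.6 × 460) = 69.17 m.
Argument (x−vt)/(2√(Dt)) = (160 − 170.2)/69.17 = -0.1475; ½·erfc(-0.1475) = 0.5826.
C = 220 × 0.5826 = 128 mg/L.

128 mg/L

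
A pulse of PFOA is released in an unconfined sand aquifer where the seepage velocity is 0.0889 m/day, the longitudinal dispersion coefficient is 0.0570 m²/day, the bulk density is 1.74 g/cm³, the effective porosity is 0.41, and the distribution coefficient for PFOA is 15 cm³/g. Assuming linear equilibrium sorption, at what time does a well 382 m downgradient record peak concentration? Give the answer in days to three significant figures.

Retardation factor R = 1 + ρ_b·K_d/n = 1 + 1.74 × 15/0.41 = 64.66.
Sorption retards both mechanisms: v_R = v/R = 0.001375 m/day, D_R = D/R = 0.0008815 m²/day.
Peak time from v_R²t² + 2D_R t − x² = 0: t = (√(D_R² + v_R²x²) − D_R)/v_R².
√(D_R² + v_R²x²) = √(0.0008815² + 0.001375² × 382²) = 0.5253; v_R² = 1.891e-06.
t = (0.5253 − 0.0008815)/1.891e-06 = 277000 days.

277000 days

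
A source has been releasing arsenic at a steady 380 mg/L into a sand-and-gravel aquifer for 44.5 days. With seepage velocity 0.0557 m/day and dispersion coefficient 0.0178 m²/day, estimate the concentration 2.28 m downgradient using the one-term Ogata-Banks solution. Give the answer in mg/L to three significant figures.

For a continuous step input, C/C₀ ≈ ½·erfc((x−vt)/(2√(Dt))).
vt = 0.0557 × 44.5 = 2.47865 m and 2√(Dt) = 2√(0.0178 × 44.5) = 1.780 m.
Argument (x−vt)/(2√(Dt)) = (2.28 − 2.47865)/1.780 = -0.1116; ½·erfc(-0.1116) = 0.5627.
C = 380 × 0.5627 = 214 mg/L.

214 mg/L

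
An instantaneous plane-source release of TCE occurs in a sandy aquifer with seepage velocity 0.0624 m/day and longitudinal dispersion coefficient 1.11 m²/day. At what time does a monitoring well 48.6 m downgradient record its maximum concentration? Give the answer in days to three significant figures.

544 days

For the 1D instantaneous-source solution, setting ∂C/∂t = 0 at fixed x gives v²t² + 2Dt − x² = 0, so t = (√(D² + v²x²) − D)/v².
√(D² + v²x²) = √(1.11² + 0.0624² × 48.6²) = 3.229; v² = 0.00389376.
t = (3.229 − 1.11)/0.00389376 = 544 days (vs. the pure-advection estimate x/v = 779 d).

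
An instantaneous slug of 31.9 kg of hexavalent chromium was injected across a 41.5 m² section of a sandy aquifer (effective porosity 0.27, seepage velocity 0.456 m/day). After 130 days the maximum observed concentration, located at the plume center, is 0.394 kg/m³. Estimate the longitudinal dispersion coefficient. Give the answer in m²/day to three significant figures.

At the plume center C_max = M/(n_e·A·√(4πDt)), so D = M²/(4πt·(n_e·A·C_max)²).
n_e·A·C_max = 0.27 × 41.5 × 0.394 = 4.415 kg/m.
D = 31.9²/(4π × 130 × 4.415²) = 0.0320 m²/day.

0.0320 m²/day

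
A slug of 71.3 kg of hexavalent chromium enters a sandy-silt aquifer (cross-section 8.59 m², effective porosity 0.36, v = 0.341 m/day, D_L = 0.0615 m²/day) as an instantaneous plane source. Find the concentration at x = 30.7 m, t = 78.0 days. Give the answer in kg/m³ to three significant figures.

For an instantaneous plane source, C(x,t) = M/(n_e·A·√(4πDt)) · exp(−(x−vt)²/(4Dt)), with n_e·A the pore (flow) area.
Plume center vt = 0.341 × 78.0 = 26.598 m, so the well at 30.7 m is 4.102 m downgradient of the peak.
√(4πDt) = 7.764 m, giving peak height M/(n_e·A·√(4πDt)) = 71.3/(0.36 × 8.59 × 7.764) = 2.970 kg/m³.
(x−vt)²/(4Dt) = (4.102)²/(4 × 0.0615 × 78.0) = 0.8769; exp(−0.8769) = 0.4161.
C = 2.970 × 0.4161 = 1.24 kg/m³.

1.24 kg/m³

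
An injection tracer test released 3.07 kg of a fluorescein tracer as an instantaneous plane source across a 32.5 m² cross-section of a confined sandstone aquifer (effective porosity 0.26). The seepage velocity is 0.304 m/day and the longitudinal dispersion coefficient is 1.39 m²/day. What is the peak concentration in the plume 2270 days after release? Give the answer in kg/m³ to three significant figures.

The peak of an instantaneous 1D plume sits at x = vt; there the Gaussian factor is 1 and C_max = M/(n_e·A·√(4πDt)), where n_e·A is the pore area the mass is dissolved in.
√(4πDt) = √(4π × 1.39 × 2270) = 199.1 m, so C_max = 3.07/(0.26 × 32.5 × 199.1) = 0.00182 kg/m³.

0.00182 kg/m³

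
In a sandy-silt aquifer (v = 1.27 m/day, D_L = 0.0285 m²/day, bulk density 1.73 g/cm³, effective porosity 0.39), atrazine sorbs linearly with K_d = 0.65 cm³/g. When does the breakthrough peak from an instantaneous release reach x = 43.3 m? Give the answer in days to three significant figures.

Retardation factor R = 1 + ρ_b·K_d/n = 1 + 1.73 × 0.65/0.39 = 3.883.
Sorption retards both mechanisms: v_R = v/R = 0.3271 m/day, D_R = D/R = 0.007340 m²/day.
Peak time from v_R²t² + 2D_R t − x² = 0: t = (√(D_R² + v_R²x²) − D_R)/v_R².
√(D_R² + v_R²x²) = √(0.007340² + 0.3271² × 43.3²) = 14.16; v_R² = 0.1070.
t = (14.16 − 0.007340)/0.1070 = 132 days.

132 days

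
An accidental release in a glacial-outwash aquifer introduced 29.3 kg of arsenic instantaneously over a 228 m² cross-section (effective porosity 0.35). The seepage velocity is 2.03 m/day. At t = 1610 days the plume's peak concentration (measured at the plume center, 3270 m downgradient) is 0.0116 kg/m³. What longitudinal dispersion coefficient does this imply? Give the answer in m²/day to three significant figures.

0.0495 m²/day

At the plume center C_max = M/(n_e·A·√(4πDt)), so D = M²/(4πt·(n_e·A·C_max)²).
n_e·A·C_max = 0.35 × 228 × 0.0116 = 0.9257 kg/m.
D = 29.3²/(4π × 1610 × 0.9257²) = 0.0495 m²/day.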